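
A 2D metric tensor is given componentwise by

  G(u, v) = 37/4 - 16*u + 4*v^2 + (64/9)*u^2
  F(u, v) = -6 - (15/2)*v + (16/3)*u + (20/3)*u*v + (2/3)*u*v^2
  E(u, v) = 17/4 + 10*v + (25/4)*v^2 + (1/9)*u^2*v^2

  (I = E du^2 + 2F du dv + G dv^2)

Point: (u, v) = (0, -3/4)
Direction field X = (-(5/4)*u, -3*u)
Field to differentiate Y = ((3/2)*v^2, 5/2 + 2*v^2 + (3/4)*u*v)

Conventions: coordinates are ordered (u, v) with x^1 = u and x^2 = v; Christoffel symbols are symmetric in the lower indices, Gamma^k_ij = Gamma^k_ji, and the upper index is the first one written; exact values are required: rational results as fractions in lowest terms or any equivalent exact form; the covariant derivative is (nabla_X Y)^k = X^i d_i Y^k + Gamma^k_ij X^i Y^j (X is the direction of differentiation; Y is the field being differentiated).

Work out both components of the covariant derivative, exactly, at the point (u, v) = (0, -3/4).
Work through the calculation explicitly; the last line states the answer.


E = 17/64, F = -3/8, G = 23/2 at the point
E_u = 0, E_v = 5/8, F_u = 17/24, F_v = -15/2, G_u = -16, G_v = -6
EG - F^2 = 373/128;  g^inv = (128/373) * [[23/2, 3/8], [3/8, 17/64]]
first-kind symbols [ij,l] = (1/2)(d_i g_jl + d_j g_il - d_l g_ij): [uu,u] = E_u/2 = 0, [uu,v] = F_u - E_v/2 = 19/48, [uv,u] = E_v/2 = 5/16, [uv,v] = G_u/2 = -8, [vv,u] = F_v - G_u/2 = 1/2, [vv,v] = G_v/2 = -3
Gamma^u_ij = (G*[ij,u] - F*[ij,v])/(EG - F^2), Gamma^v_ij = (E*[ij,v] - F*[ij,u])/(EG - F^2)
Gamma_uuu = 19/373, Gamma_uuv = 76/373, Gamma_uvv = 592/373, Gamma_vuu = 323/8952, Gamma_vuv = -257/373, Gamma_vvv = -78/373
X = (0, 0), Y = (27/32, 29/8) at the point

Answer: (nabla_X Y)^u = 0, (nabla_X Y)^v = 0


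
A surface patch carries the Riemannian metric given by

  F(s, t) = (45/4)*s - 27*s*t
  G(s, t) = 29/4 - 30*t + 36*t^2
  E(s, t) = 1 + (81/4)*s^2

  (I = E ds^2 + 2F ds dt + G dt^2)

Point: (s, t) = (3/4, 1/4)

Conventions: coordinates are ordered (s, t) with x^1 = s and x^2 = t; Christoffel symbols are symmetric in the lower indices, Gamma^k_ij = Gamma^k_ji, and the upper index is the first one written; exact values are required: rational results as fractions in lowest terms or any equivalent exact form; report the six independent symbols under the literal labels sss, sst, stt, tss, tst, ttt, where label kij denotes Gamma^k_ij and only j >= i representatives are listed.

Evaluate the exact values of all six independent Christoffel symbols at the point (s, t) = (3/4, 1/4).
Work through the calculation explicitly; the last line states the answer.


E = 793/64, F = 27/8, G = 2 at the point
E_s = 243/8, E_t = 0, F_s = 9/2, F_t = -81/4, G_s = 0, G_t = -12
EG - F^2 = 857/64;  g^inv = (64/857) * [[2, -27/8], [-27/8, 793/64]]
first-kind symbols [ij,l] = (1/2)(d_i g_jl + d_j g_il - d_l g_ij): [ss,s] = E_s/2 = 243/16, [ss,t] = F_s - E_t/2 = 9/2, [st,s] = E_t/2 = 0, [st,t] = G_s/2 = 0, [tt,s] = F_t - G_s/2 = -81/4, [tt,t] = G_t/2 = -6
Gamma^s_ij = (G*[ij,s] - F*[ij,t])/(EG - F^2), Gamma^t_ij = (E*[ij,t] - F*[ij,s])/(EG - F^2)

Answer: Gamma_sss = 972/857, Gamma_sst = 0, Gamma_stt = -1296/857, Gamma_tss = 288/857, Gamma_tst = 0, Gamma_ttt = -384/857


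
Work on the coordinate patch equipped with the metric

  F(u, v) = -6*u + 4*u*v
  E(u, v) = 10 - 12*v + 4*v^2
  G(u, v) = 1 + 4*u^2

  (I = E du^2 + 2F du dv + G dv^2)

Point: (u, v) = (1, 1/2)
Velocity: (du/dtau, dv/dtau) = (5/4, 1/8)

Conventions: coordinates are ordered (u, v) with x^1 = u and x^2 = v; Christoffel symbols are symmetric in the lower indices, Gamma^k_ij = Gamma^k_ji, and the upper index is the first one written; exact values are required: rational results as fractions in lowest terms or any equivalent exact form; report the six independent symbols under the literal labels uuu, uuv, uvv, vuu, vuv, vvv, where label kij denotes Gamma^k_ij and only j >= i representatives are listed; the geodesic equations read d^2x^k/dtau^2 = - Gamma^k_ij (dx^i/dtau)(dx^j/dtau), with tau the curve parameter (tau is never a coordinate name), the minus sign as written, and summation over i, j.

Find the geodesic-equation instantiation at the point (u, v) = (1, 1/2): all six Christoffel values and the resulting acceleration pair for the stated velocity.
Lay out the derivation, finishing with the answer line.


E = 5, F = -4, G = 5 at the point
E_u = 0, E_v = -8, F_u = -4, F_v = 4, G_u = 8, G_v = 0
EG - F^2 = 9;  g^inv = (1/9) * [[5, 4], [4, 5]]
first-kind symbols [ij,l] = (1/2)(d_i g_jl + d_j g_il - d_l g_ij): [uu,u] = E_u/2 = 0, [uu,v] = F_u - E_v/2 = 0, [uv,u] = E_v/2 = -4, [uv,v] = G_u/2 = 4, [vv,u] = F_v - G_u/2 = 0, [vv,v] = G_v/2 = 0
Gamma^u_ij = (G*[ij,u] - F*[ij,v])/(EG - F^2), Gamma^v_ij = (E*[ij,v] - F*[ij,u])/(EG - F^2)
Gamma_uuu = 0, Gamma_uuv = -4/9, Gamma_uvv = 0, Gamma_vuu = 0, Gamma_vuv = 4/9, Gamma_vvv = 0
d^2u/dtau^2 = -(Gamma_uuu*(5/4)^2 + 2*Gamma_uuv*(5/4)*(1/8) + Gamma_uvv*(1/8)^2) = 5/36
d^2v/dtau^2 = -(Gamma_vuu*(5/4)^2 + 2*Gamma_vuv*(5/4)*(1/8) + Gamma_vvv*(1/8)^2) = -5/36

Answer: Gamma_uuu = 0, Gamma_uuv = -4/9, Gamma_uvv = 0, Gamma_vuu = 0, Gamma_vuv = 4/9, Gamma_vvv = 0; accelerations (d^2u/dtau^2, d^2v/dtau^2) = (5/36, -5/36)


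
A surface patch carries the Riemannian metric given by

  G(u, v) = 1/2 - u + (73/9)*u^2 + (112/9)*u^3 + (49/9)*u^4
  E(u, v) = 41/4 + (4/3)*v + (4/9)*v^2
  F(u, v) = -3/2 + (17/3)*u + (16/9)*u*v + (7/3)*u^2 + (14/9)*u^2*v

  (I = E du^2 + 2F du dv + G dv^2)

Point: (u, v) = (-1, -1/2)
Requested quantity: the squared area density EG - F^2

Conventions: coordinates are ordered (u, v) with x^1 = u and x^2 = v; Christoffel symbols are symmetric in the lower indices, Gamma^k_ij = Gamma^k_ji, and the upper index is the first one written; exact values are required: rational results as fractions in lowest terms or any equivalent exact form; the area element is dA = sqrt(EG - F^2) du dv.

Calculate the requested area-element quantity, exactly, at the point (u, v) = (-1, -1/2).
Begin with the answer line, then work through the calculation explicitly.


Answer: EG - F^2 = 217/72

E = 349/36, F = -85/18, G = 47/18; EG - F^2 = 217/72


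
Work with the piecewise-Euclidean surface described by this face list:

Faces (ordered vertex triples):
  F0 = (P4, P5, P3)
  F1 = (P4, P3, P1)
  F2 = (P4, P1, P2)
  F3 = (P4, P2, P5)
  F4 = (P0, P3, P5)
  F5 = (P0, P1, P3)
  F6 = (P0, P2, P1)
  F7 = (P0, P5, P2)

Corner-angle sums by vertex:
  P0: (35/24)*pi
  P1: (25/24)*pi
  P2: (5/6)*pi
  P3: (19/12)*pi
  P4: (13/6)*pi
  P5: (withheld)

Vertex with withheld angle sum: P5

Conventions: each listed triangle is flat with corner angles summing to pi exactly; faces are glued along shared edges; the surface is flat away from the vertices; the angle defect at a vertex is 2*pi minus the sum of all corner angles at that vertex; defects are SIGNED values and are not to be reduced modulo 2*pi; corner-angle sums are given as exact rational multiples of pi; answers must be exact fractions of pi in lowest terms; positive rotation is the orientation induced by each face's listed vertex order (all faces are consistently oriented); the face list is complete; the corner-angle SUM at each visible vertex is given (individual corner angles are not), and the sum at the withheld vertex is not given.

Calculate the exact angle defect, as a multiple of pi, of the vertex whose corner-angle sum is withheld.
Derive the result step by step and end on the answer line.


V = 6, E = 12, F = 8; chi = V - E + F = 2
Gauss-Bonnet: total defect = 2*pi*chi = 4*pi; visible defects sum to (35/12)*pi

Answer: defect(P5) = (13/12)*pi


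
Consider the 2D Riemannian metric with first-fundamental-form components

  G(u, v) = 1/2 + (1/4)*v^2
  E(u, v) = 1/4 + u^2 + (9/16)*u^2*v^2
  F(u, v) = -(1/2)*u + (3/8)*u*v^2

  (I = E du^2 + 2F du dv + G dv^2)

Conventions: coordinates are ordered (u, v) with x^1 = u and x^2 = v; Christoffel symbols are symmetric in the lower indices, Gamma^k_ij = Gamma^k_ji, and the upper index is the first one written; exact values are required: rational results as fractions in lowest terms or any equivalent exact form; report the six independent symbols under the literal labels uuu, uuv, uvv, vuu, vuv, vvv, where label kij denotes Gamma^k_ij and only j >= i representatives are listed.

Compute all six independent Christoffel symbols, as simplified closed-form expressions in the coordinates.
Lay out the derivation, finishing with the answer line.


E = 1/4 + u^2 + (9/16)*u^2*v^2; F = -(1/2)*u + (3/8)*u*v^2; G = 1/2 + (1/4)*v^2
Gamma^k_ij = (1/2) g^{kl} (d_i g_jl + d_j g_il - d_l g_ij), with g^inv = (1/(EG-F^2)) [[G, -F], [-F, E]]
first partials: E_u = 2*u + (9/8)*u*v^2, E_v = (9/8)*u^2*v, F_u = -1/2 + (3/8)*v^2, F_v = (3/4)*u*v, G_u = 0, G_v = (1/2)*v
D = EG - F^2 = 1/8 + (1/16)*v^2 + (1/4)*u^2 + (29/32)*u^2*v^2
expanded: Gamma^u_uu = (G E_u - 2F F_u + F E_v)/(2D), Gamma^u_uv = (G E_v - F G_u)/(2D), Gamma^u_vv = (2G F_v - G G_u - F G_v)/(2D), Gamma^v_uu = (2E F_u - E E_v - F E_u)/(2D), Gamma^v_uv = (E G_u - F E_v)/(2D), Gamma^v_vv = (E G_v - 2F F_v + F G_u)/(2D); substitute and cancel common factors

Answer: Gamma_uuu = (27*u^3*v^3 - 36*u^3*v + 116*u*v^2 + 32*u)/(116*u^2*v^2 + 32*u^2 + 8*v^2 + 16), Gamma_uuv = (9*u^2*v^3 + 18*u^2*v)/(58*u^2*v^2 + 16*u^2 + 4*v^2 + 8), Gamma_uvv = (3*u*v^3 + 16*u*v)/(29*u^2*v^2 + 8*u^2 + 2*v^2 + 4), Gamma_vuu = (-81*u^4*v^3 - 144*u^4*v - 36*u^2*v + 24*v^2 - 32)/(232*u^2*v^2 + 64*u^2 + 16*v^2 + 32), Gamma_vuv = (-27*u^3*v^3 + 36*u^3*v)/(116*u^2*v^2 + 32*u^2 + 8*v^2 + 16), Gamma_vvv = (-9*u^2*v^3 + 40*u^2*v + 4*v)/(58*u^2*v^2 + 16*u^2 + 4*v^2 + 8)


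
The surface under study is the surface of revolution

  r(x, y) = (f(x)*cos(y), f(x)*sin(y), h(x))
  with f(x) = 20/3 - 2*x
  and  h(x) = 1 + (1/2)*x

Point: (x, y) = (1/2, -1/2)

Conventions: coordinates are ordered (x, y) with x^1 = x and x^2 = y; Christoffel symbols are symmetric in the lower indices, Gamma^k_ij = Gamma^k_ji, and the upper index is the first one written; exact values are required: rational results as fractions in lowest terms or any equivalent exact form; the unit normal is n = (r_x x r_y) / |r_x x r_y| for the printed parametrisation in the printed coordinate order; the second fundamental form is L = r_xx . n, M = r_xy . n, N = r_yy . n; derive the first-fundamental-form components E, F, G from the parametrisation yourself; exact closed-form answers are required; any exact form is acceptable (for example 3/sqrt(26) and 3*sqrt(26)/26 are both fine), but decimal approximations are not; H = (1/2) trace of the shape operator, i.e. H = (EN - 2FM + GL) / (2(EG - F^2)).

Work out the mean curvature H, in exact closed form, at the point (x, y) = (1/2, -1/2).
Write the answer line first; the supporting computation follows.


Answer: H = 3*sqrt(17)/578

f = 17/3, f' = -2, f'' = 0, h' = 1/2, h'' = 0
E = 17/4, F = 0, G = 289/9; answer radicand W^2 = 17/4
unnormalised second-form numerators: l = 0, m = 0, n = 17/6; L = l/sqrt(17/4), and similarly M = m/sqrt(W^2), N = n/sqrt(W^2)
H = (E*n - 2*F*m + G*l) / (2*(EG - F^2)*sqrt(W^2)); E*n - 2*F*m + G*l = 289/24, EG - F^2 = 4913/36, so H = (3/68)/sqrt(17/4)


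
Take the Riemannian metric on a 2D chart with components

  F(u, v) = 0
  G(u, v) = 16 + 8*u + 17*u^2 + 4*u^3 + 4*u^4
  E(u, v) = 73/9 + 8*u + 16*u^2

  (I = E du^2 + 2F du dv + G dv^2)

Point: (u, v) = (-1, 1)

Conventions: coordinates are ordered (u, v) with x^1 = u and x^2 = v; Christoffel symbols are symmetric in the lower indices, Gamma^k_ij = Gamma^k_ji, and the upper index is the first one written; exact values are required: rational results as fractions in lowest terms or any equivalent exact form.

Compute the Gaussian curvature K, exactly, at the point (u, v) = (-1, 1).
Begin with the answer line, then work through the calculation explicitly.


Answer: K = -2304/105125

E = 145/9, F = 0, G = 25, EG - F^2 = 3625/9 at the point
E_u = -24, E_v = 0, F_u = 0, F_v = 0, G_u = -30, G_v = 0
E_vv = 0, F_uv = 0, G_uu = 58
By Brioschi, K is (det M1 - det M2) divided by (EG - F^2) squared.
M1 = [[-E_vv/2 + F_uv - G_uu/2, E_u/2, F_u - E_v/2], [F_v - G_u/2, E, F], [G_v/2, F, G]] = [[-29, -12, 0], [15, 145/9, 0], [0, 0, 25]]; det M1 = -64625/9
M2 = [[0, E_v/2, G_u/2], [E_v/2, E, F], [G_u/2, F, G]] = [[0, 0, -15], [0, 145/9, 0], [-15, 0, 25]]; det M2 = -3625
det M1 - det M2 = -32000/9; K = -32000/9 / (3625/9)^2 = -2304/105125


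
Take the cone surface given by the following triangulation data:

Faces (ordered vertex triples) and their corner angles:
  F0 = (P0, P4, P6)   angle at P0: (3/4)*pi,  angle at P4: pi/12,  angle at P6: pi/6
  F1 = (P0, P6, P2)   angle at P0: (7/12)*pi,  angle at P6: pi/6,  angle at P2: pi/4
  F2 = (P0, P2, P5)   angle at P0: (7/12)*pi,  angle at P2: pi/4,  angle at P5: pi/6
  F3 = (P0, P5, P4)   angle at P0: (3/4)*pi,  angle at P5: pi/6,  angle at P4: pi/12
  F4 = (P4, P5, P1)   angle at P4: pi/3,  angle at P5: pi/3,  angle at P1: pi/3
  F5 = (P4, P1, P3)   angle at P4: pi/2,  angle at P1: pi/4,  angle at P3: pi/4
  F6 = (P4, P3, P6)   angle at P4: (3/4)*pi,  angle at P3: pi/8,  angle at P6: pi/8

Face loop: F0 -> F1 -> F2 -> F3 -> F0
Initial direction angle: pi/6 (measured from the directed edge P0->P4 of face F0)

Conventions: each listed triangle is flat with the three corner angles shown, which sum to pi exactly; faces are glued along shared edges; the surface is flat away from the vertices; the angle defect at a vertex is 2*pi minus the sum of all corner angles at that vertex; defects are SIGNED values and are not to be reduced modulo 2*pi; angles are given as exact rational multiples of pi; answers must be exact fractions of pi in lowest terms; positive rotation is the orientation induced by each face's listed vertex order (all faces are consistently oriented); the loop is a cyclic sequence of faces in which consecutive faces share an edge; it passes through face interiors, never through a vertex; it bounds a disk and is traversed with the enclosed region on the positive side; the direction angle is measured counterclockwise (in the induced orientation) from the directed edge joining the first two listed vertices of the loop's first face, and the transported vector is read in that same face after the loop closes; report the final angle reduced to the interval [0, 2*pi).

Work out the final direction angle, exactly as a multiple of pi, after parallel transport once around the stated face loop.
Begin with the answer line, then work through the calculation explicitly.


Answer: final direction angle = (3/2)*pi

enclosed vertex P0: corner angles sum to (8/3)*pi, defect = 2*pi - (8/3)*pi = (-2/3)*pi
transport around the loop rotates by the sum of enclosed defects; add to the initial angle mod 2*pi
final angle = pi/6 - (2/3)*pi = (3/2)*pi (mod 2*pi)


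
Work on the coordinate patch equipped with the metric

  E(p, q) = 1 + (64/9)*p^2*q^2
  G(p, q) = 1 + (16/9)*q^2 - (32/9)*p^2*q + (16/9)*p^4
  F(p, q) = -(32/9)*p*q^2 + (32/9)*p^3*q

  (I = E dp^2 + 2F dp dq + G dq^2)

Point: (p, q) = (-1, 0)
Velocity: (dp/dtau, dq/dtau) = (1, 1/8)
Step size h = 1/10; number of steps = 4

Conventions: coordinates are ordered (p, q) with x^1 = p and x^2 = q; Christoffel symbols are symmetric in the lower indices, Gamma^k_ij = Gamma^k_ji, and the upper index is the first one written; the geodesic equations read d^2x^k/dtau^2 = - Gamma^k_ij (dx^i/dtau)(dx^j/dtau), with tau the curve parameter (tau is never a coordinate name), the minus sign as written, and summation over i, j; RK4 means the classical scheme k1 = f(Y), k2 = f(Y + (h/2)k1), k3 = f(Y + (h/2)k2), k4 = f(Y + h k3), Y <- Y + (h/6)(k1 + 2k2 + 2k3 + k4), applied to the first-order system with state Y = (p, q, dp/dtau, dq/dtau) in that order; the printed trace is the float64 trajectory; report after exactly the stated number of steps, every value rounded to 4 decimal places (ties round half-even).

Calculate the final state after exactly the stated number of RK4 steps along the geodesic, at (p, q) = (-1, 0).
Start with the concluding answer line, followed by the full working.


Answer: p = -0.6018, q = 0.0798, dp/dtau = 0.9851, dq/dtau = 0.2689

f(Y) = (dp/dtau, dq/dtau, -Gamma^p_ij Y'^i Y'^j, -Gamma^q_ij Y'^i Y'^j) with the Gammas evaluated at the stage position; h = 0.100000; intermediate values shown to 6 dp
step 0: p = -1.0000, q = 0.0000, dp/dtau = 1.0000, dq/dtau = 0.1250
step 1:
  k1: at (p, q) = (-1.000000, 0.000000), (dp/dtau, dq/dtau) = (1.000000, 0.125000); Gamma_ppp = 0.000000, Gamma_ppq = 0.000000, Gamma_pqq = 0.000000, Gamma_qpp = 0.000000, Gamma_qpq = -1.280000, Gamma_qqq = -0.640000; k1 = (1.000000, 0.125000, 0.000000, 0.330000)
  k2: at (p, q) = (-0.950000, 0.006250), (dp/dtau, dq/dtau) = (1.000000, 0.141500); Gamma_ppp = -0.000109, Gamma_ppq = 0.016518, Gamma_pqq = 0.008694, Gamma_qpp = 0.008202, Gamma_qpq = -1.246701, Gamma_qqq = -0.656158; k2 = (1.000000, 0.141500, -0.004740, 0.357752)
  k3: at (p, q) = (-0.950000, 0.007075), (dp/dtau, dq/dtau) = (0.999763, 0.142888); Gamma_ppp = -0.000139, Gamma_ppq = 0.018718, Gamma_pqq = 0.009852, Gamma_qpp = 0.009286, Gamma_qpq = -1.246866, Gamma_qqq = -0.656245; k3 = (0.999763, 0.142888, -0.005410, 0.360356)
  k4: at (p, q) = (-0.900024, 0.014289), (dp/dtau, dq/dtau) = (0.999459, 0.161036); Gamma_ppp = -0.000614, Gamma_ppq = 0.038698, Gamma_pqq = 0.021498, Gamma_qpp = 0.019008, Gamma_qpq = -1.197268, Gamma_qqq = -0.665132; k4 = (0.999459, 0.161036, -0.012401, 0.383658)
  Y <- Y + (h/6)(k1 + 2k2 + 2k3 + k4): p = -0.9000, q = 0.0142, dp/dtau = 0.9995, dq/dtau = 0.1608
step 2:
  k1: at (p, q) = (-0.900017, 0.014247), (dp/dtau, dq/dtau) = (0.999455, 0.160831); Gamma_ppp = -0.000611, Gamma_ppq = 0.038583, Gamma_pqq = 0.021434, Gamma_qpp = 0.018952, Gamma_qpq = -1.197260, Gamma_qqq = -0.665132; k1 = (0.999455, 0.160831, -0.012348, 0.383177)
  k2: at (p, q) = (-0.850044, 0.022288), (dp/dtau, dq/dtau) = (0.998838, 0.179990); Gamma_ppp = -0.001602, Gamma_ppq = 0.061100, Gamma_pqq = 0.035939, Gamma_qpp = 0.029608, Gamma_qpq = -1.129192, Gamma_qqq = -0.664196; k2 = (0.998838, 0.179990, -0.021535, 0.397993)
  k3: at (p, q) = (-0.850075, 0.023246), (dp/dtau, dq/dtau) = (0.998378, 0.180731); Gamma_ppp = -0.001745, Gamma_ppq = 0.063800, Gamma_pqq = 0.037526, Gamma_qpp = 0.030874, Gamma_qpq = -1.128995, Gamma_qqq = -0.664056; k3 = (0.998378, 0.180731, -0.022511, 0.398343)
  k4: at (p, q) = (-0.800179, 0.032320), (dp/dtau, dq/dtau) = (0.997204, 0.200666); Gamma_ppp = -0.003577, Gamma_ppq = 0.088550, Gamma_pqq = 0.055331, Gamma_qpp = 0.042040, Gamma_qpq = -1.040828, Gamma_qqq = -0.650372; k4 = (0.997204, 0.200666, -0.034110, 0.400932)
  Y <- Y + (h/6)(k1 + 2k2 + 2k3 + k4): p = -0.8002, q = 0.0323, dp/dtau = 0.9972, dq/dtau = 0.2004
step 3:
  k1: at (p, q) = (-0.800165, 0.032296), (dp/dtau, dq/dtau) = (0.997213, 0.200444); Gamma_ppp = -0.003571, Gamma_ppq = 0.088481, Gamma_pqq = 0.055289, Gamma_qpp = 0.042009, Gamma_qpq = -1.040815, Gamma_qqq = -0.650375; k1 = (0.997213, 0.200444, -0.034042, 0.400444)
  k2: at (p, q) = (-0.750305, 0.042318), (dp/dtau, dq/dtau) = (0.995510, 0.220466); Gamma_ppp = -0.006417, Gamma_ppq = 0.113769, Gamma_pqq = 0.075815, Gamma_qpp = 0.052609, Gamma_qpq = -0.932758, Gamma_qqq = -0.621586; k2 = (0.995510, 0.220466, -0.047265, 0.387512)
  k3: at (p, q) = (-0.750390, 0.043319), (dp/dtau, dq/dtau) = (0.994849, 0.219820); Gamma_ppp = -0.006730, Gamma_ppq = 0.116587, Gamma_pqq = 0.077684, Gamma_qpp = 0.053809, Gamma_qpq = -0.932094, Gamma_qqq = -0.621073; k3 = (0.994849, 0.219820, -0.048085, 0.384430)
  k4: at (p, q) = (-0.700680, 0.054278), (dp/dtau, dq/dtau) = (0.992404, 0.238887); Gamma_ppp = -0.010879, Gamma_ppq = 0.140442, Gamma_pqq = 0.100218, Gamma_qpp = 0.062458, Gamma_qpq = -0.806276, Gamma_qqq = -0.575352; k4 = (0.992404, 0.238887, -0.061595, 0.353613)
  Y <- Y + (h/6)(k1 + 2k2 + 2k3 + k4): p = -0.7007, q = 0.0543, dp/dtau = 0.9924, dq/dtau = 0.2387
step 4:
  k1: at (p, q) = (-0.700660, 0.054294), (dp/dtau, dq/dtau) = (0.992440, 0.238743); Gamma_ppp = -0.010886, Gamma_ppq = 0.140483, Gamma_pqq = 0.100251, Gamma_qpp = 0.062473, Gamma_qpq = -0.806207, Gamma_qqq = -0.575320; k1 = (0.992440, 0.238743, -0.061564, 0.353303)
  k2: at (p, q) = (-0.651038, 0.066231), (dp/dtau, dq/dtau) = (0.989362, 0.256408); Gamma_ppp = -0.016370, Gamma_ppq = 0.160912, Gamma_pqq = 0.123581, Gamma_qpp = 0.067884, Gamma_qpq = -0.667280, Gamma_qqq = -0.512474; k2 = (0.989362, 0.256408, -0.073742, 0.305798)
  k3: at (p, q) = (-0.651192, 0.067115), (dp/dtau, dq/dtau) = (0.988753, 0.254033); Gamma_ppp = -0.016820, Gamma_ppq = 0.163201, Gamma_pqq = 0.125310, Gamma_qpp = 0.068686, Gamma_qpq = -0.666435, Gamma_qqq = -0.511704; k3 = (0.988753, 0.254033, -0.073627, 0.300657)
  k4: at (p, q) = (-0.601784, 0.079698), (dp/dtau, dq/dtau) = (0.985078, 0.268809); Gamma_ppp = -0.023469, Gamma_ppq = 0.177210, Gamma_pqq = 0.147237, Gamma_qpp = 0.069106, Gamma_qpq = -0.521806, Gamma_qqq = -0.433549; k4 = (0.985078, 0.268809, -0.081715, 0.240615)
  Y <- Y + (h/6)(k1 + 2k2 + 2k3 + k4): p = -0.6018, q = 0.0798, dp/dtau = 0.9851, dq/dtau = 0.2689


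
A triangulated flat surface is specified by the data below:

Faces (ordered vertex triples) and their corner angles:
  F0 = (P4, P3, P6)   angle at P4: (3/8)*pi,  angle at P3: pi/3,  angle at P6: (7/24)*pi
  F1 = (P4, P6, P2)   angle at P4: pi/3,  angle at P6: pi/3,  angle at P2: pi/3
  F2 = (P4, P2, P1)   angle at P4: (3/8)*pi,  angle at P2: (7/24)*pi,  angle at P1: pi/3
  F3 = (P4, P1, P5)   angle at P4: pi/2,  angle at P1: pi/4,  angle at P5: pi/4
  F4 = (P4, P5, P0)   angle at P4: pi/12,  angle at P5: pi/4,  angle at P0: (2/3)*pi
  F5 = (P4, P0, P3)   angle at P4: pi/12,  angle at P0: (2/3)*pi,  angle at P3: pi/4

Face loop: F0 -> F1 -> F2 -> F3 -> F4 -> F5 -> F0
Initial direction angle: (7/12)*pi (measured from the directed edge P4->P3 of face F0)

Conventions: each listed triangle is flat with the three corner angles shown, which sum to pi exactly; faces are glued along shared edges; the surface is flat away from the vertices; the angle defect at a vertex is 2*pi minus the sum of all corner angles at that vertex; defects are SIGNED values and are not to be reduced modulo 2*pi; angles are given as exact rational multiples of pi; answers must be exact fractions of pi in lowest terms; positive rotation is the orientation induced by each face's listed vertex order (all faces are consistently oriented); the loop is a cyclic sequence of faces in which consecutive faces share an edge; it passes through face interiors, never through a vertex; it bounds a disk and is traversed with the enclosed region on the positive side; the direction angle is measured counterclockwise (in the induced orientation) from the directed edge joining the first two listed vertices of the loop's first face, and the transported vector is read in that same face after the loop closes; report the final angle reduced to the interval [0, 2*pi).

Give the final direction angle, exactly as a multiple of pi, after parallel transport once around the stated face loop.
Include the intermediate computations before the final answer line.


enclosed vertex P4: corner angles sum to (7/4)*pi, defect = 2*pi - (7/4)*pi = pi/4
the final direction is the initial angle plus the enclosed defects, taken mod 2*pi in the induced orientation
final angle = (7/12)*pi + pi/4 = (5/6)*pi (mod 2*pi)

Answer: final direction angle = (5/6)*pi


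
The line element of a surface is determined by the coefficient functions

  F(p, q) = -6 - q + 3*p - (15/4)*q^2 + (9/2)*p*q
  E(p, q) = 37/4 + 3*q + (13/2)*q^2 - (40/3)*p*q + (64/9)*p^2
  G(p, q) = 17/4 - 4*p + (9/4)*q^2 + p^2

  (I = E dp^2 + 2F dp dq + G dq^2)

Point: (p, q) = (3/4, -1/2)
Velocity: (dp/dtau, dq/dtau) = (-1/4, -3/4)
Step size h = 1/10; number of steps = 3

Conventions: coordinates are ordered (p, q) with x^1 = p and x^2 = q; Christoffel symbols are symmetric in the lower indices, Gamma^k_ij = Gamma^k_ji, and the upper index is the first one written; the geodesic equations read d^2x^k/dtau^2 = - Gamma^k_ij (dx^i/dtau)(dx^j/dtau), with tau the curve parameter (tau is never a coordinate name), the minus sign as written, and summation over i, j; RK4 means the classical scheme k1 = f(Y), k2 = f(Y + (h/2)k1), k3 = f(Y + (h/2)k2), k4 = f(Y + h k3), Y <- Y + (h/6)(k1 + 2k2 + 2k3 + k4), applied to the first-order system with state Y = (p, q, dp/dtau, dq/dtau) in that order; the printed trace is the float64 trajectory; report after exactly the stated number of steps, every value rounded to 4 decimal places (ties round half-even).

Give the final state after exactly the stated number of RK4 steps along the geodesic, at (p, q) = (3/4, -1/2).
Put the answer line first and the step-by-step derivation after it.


Answer: p = 0.6682, q = -0.7289, dp/dtau = -0.2945, dq/dtau = -0.7717

f(Y) = (dp/dtau, dq/dtau, -Gamma^p_ij Y'^i Y'^j, -Gamma^q_ij Y'^i Y'^j) with the Gammas evaluated at the stage position; h = 0.100000; intermediate values shown to 6 dp
step 0: p = 0.7500, q = -0.5000, dp/dtau = -0.2500, dq/dtau = -0.7500
step 1:
  k1: at (p, q) = (0.750000, -0.500000), (dp/dtau, dq/dtau) = (-0.250000, -0.750000); Gamma_ppp = 7.084475, Gamma_ppq = -2.561644, Gamma_pqq = 1.195205, Gamma_qpp = 20.682648, Gamma_qpq = -6.863014, Gamma_qqq = 2.482877; k1 = (-0.250000, -0.750000, -0.154466, -0.115654)
  k2: at (p, q) = (0.737500, -0.537500), (dp/dtau, dq/dtau) = (-0.257723, -0.755783); Gamma_ppp = 7.424430, Gamma_ppq = -2.731154, Gamma_pqq = 1.268021, Gamma_qpp = 21.214815, Gamma_qpq = -7.205285, Gamma_qqq = 2.625317; k2 = (-0.257723, -0.755783, -0.153480, -0.101785)
  k3: at (p, q) = (0.737114, -0.537789), (dp/dtau, dq/dtau) = (-0.257674, -0.755089); Gamma_ppp = 7.426980, Gamma_ppq = -2.733069, Gamma_pqq = 1.269068, Gamma_qpp = 21.212159, Gamma_qpq = -7.207555, Gamma_qqq = 2.626909; k3 = (-0.257674, -0.755089, -0.153163, -0.101455)
  k4: at (p, q) = (0.724233, -0.575509), (dp/dtau, dq/dtau) = (-0.265316, -0.760146); Gamma_ppp = 7.767175, Gamma_ppq = -2.908670, Gamma_pqq = 1.346452, Gamma_qpp = 21.714077, Gamma_qpq = -7.550072, Gamma_qqq = 2.776130; k4 = (-0.265316, -0.760146, -0.151526, -0.087239)
  Y <- Y + (h/6)(k1 + 2k2 + 2k3 + k4): p = 0.7242, q = -0.5755, dp/dtau = -0.2653, dq/dtau = -0.7602
step 2:
  k1: at (p, q) = (0.724231, -0.575531), (dp/dtau, dq/dtau) = (-0.265321, -0.760156); Gamma_ppp = 7.767381, Gamma_ppq = -2.908762, Gamma_pqq = 1.346488, Gamma_qpp = 21.714524, Gamma_qpq = -7.550286, Gamma_qqq = 2.776210; k1 = (-0.265321, -0.760156, -0.151528, -0.087232)
  k2: at (p, q) = (0.710965, -0.613539), (dp/dtau, dq/dtau) = (-0.272898, -0.764518); Gamma_ppp = 8.106860, Gamma_ppq = -3.090181, Gamma_pqq = 1.428536, Gamma_qpp = 22.185317, Gamma_qpq = -7.892132, Gamma_qqq = 2.931952; k2 = (-0.272898, -0.764518, -0.149264, -0.072747)
  k3: at (p, q) = (0.710587, -0.613757), (dp/dtau, dq/dtau) = (-0.272785, -0.763794); Gamma_ppp = 8.108587, Gamma_ppq = -3.091869, Gamma_pqq = 1.429560, Gamma_qpp = 22.180639, Gamma_qpq = -7.893573, Gamma_qqq = 2.933371; k3 = (-0.272785, -0.763794, -0.148960, -0.072496)
  k4: at (p, q) = (0.696953, -0.651911), (dp/dtau, dq/dtau) = (-0.280217, -0.767406); Gamma_ppp = 8.444303, Gamma_ppq = -3.277935, Gamma_pqq = 1.516053, Gamma_qpp = 22.615190, Gamma_qpq = -8.231690, Gamma_qqq = 3.094590; k4 = (-0.280217, -0.767406, -0.146106, -0.057933)
  Y <- Y + (h/6)(k1 + 2k2 + 2k3 + k4): p = 0.6969, q = -0.6519, dp/dtau = -0.2802, dq/dtau = -0.7674
step 3:
  k1: at (p, q) = (0.696950, -0.651935), (dp/dtau, dq/dtau) = (-0.280223, -0.767417); Gamma_ppp = 8.444515, Gamma_ppq = -3.278040, Gamma_pqq = 1.516098, Gamma_qpp = 22.615579, Gamma_qpq = -8.231909, Gamma_qqq = 3.094683; k1 = (-0.280223, -0.767417, -0.146108, -0.057925)
  k2: at (p, q) = (0.682939, -0.690305), (dp/dtau, dq/dtau) = (-0.287528, -0.770313); Gamma_ppp = 8.775561, Gamma_ppq = -3.468391, Gamma_pqq = 1.607058, Gamma_qpp = 23.013474, Gamma_qpq = -8.565421, Gamma_qqq = 3.260994; k2 = (-0.287528, -0.770313, -0.142692, -0.043342)
  k3: at (p, q) = (0.682573, -0.690450), (dp/dtau, dq/dtau) = (-0.287357, -0.769584); Gamma_ppp = 8.776435, Gamma_ppq = -3.469786, Gamma_pqq = 1.608020, Gamma_qpp = 23.007095, Gamma_qpq = -8.566003, Gamma_qqq = 3.262169; k3 = (-0.287357, -0.769584, -0.142417, -0.043176)
  k4: at (p, q) = (0.668214, -0.728893), (dp/dtau, dq/dtau) = (-0.294464, -0.771735); Gamma_ppp = 9.099833, Gamma_ppq = -3.663052, Gamma_pqq = 1.703060, Gamma_qpp = 23.364443, Gamma_qpq = -8.891921, Gamma_qqq = 3.432292; k4 = (-0.294464, -0.771735, -0.138493, -0.028750)
  Y <- Y + (h/6)(k1 + 2k2 + 2k3 + k4): p = 0.6682, q = -0.7289, dp/dtau = -0.2945, dq/dtau = -0.7717


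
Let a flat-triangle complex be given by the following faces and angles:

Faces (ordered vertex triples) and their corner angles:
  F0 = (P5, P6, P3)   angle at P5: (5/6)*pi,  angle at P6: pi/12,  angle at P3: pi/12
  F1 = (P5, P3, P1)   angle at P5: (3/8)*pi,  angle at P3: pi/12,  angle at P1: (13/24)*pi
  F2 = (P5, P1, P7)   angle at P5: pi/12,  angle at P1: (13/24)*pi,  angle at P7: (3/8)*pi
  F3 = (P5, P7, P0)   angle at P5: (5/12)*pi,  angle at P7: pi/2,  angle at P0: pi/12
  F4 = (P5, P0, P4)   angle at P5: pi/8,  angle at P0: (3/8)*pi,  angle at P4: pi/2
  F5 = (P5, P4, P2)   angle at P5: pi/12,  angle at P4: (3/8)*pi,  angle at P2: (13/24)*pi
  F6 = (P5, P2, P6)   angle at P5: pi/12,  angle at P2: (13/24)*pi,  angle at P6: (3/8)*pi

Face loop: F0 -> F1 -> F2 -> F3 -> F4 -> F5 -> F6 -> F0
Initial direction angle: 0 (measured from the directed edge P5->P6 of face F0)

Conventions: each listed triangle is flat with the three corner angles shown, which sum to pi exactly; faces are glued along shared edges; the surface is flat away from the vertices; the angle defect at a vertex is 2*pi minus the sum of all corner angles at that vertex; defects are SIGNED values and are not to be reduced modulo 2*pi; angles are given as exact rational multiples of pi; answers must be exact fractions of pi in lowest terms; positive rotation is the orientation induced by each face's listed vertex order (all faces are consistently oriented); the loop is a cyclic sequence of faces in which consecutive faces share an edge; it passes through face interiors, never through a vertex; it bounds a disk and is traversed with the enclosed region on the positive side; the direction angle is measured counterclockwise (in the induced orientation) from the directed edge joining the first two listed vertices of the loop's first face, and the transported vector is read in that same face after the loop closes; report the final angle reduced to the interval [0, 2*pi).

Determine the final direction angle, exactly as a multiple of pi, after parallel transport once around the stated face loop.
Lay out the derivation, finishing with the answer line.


enclosed vertex P5: corner angles sum to 2*pi, defect = 2*pi - 2*pi = 0
summing the enclosed defects onto the initial angle, mod 2*pi in the induced orientation:
final angle = 0 + 0 = 0 (mod 2*pi)

Answer: final direction angle = 0


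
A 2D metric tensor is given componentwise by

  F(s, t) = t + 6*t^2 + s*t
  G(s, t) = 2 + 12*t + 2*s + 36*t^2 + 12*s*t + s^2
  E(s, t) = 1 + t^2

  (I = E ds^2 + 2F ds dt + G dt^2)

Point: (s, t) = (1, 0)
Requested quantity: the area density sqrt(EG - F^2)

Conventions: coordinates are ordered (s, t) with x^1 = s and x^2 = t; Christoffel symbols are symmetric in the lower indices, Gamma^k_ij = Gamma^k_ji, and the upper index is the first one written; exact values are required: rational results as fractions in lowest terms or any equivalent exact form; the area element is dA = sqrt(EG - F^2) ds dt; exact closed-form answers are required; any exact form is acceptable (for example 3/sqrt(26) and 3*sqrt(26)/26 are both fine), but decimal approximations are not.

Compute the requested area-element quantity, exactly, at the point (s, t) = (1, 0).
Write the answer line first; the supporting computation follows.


Answer: sqrt(EG - F^2) = sqrt(5)

E = 1, F = 0, G = 5; EG - F^2 = 5


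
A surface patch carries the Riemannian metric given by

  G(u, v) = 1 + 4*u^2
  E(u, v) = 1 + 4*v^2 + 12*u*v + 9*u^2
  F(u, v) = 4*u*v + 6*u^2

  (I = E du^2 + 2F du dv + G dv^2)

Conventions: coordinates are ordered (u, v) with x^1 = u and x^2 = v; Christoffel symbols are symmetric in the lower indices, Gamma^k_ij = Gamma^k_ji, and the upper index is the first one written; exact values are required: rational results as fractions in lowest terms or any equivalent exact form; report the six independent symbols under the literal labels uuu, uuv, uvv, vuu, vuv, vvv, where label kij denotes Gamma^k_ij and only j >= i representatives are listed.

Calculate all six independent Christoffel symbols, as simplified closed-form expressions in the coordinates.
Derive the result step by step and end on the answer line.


E = 1 + 4*v^2 + 12*u*v + 9*u^2; F = 4*u*v + 6*u^2; G = 1 + 4*u^2
Gamma^k_ij = (1/2) g^{kl} (d_i g_jl + d_j g_il - d_l g_ij), with g^inv = (1/(EG-F^2)) [[G, -F], [-F, E]]
first partials: E_u = 12*v + 18*u, E_v = 8*v + 12*u, F_u = 4*v + 12*u, F_v = 4*u, G_u = 8*u, G_v = 0
D = EG - F^2 = 1 + 4*v^2 + 12*u*v + 13*u^2
expanded: Gamma^u_uu = (G E_u - 2F F_u + F E_v)/(2D), Gamma^u_uv = (G E_v - F G_u)/(2D), Gamma^u_vv = (2G F_v - G G_u - F G_v)/(2D), Gamma^v_uu = (2E F_u - E E_v - F E_u)/(2D), Gamma^v_uv = (E G_u - F E_v)/(2D), Gamma^v_vv = (E G_v - 2F F_v + F G_u)/(2D); substitute and cancel common factors

Answer: Gamma_uuu = (9*u + 6*v)/(13*u^2 + 12*u*v + 4*v^2 + 1), Gamma_uuv = (6*u + 4*v)/(13*u^2 + 12*u*v + 4*v^2 + 1), Gamma_uvv = 0, Gamma_vuu = 6*u/(13*u^2 + 12*u*v + 4*v^2 + 1), Gamma_vuv = 4*u/(13*u^2 + 12*u*v + 4*v^2 + 1), Gamma_vvv = 0


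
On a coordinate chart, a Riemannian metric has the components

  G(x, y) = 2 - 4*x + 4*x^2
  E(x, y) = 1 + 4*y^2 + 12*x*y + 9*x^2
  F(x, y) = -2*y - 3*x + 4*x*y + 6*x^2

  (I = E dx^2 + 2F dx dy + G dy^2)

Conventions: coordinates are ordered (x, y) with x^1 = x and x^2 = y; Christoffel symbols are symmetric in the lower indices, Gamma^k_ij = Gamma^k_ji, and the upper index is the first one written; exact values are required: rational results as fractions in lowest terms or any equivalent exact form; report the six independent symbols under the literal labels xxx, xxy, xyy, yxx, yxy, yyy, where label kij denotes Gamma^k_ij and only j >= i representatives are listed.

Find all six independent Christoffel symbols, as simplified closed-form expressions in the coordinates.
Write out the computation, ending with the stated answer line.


E = 1 + 4*y^2 + 12*x*y + 9*x^2; F = -2*y - 3*x + 4*x*y + 6*x^2; G = 2 - 4*x + 4*x^2
Gamma^k_ij = (1/2) g^{kl} (d_i g_jl + d_j g_il - d_l g_ij), with g^inv = (1/(EG-F^2)) [[G, -F], [-F, E]]
first partials: E_x = 12*y + 18*x, E_y = 8*y + 12*x, F_x = -3 + 4*y + 12*x, F_y = -2 + 4*x, G_x = -4 + 8*x, G_y = 0
D = EG - F^2 = 2 - 4*x + 4*y^2 + 12*x*y + 13*x^2
expanded: Gamma^x_xx = (G E_x - 2F F_x + F E_y)/(2D), Gamma^x_xy = (G E_y - F G_x)/(2D), Gamma^x_yy = (2G F_y - G G_x - F G_y)/(2D), Gamma^y_xx = (2E F_x - E E_y - F E_x)/(2D), Gamma^y_xy = (E G_x - F E_y)/(2D), Gamma^y_yy = (E G_y - 2F F_y + F G_x)/(2D); substitute and cancel common factors

Answer: Gamma_xxx = (9*x + 6*y)/(13*x^2 + 12*x*y - 4*x + 4*y^2 + 2), Gamma_xxy = (6*x + 4*y)/(13*x^2 + 12*x*y - 4*x + 4*y^2 + 2), Gamma_xyy = 0, Gamma_yxx = (6*x - 3)/(13*x^2 + 12*x*y - 4*x + 4*y^2 + 2), Gamma_yxy = (4*x - 2)/(13*x^2 + 12*x*y - 4*x + 4*y^2 + 2), Gamma_yyy = 0


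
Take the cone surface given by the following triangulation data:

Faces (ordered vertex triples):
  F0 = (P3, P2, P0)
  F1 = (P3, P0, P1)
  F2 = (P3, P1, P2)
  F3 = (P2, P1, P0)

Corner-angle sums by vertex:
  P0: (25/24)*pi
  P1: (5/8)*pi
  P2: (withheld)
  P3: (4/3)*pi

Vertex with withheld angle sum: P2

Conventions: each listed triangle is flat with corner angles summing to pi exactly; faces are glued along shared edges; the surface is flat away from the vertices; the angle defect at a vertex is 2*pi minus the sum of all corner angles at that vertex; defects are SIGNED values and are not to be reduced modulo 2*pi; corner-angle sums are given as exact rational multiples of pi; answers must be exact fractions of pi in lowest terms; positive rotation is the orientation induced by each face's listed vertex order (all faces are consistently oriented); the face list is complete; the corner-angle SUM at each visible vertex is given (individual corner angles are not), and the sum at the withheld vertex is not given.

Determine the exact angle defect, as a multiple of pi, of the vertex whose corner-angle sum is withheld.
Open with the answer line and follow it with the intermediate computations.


Answer: defect(P2) = pi

V = 4, E = 6, F = 4; chi = V - E + F = 2
Gauss-Bonnet: total defect = 2*pi*chi = 4*pi; visible defects sum to 3*pi


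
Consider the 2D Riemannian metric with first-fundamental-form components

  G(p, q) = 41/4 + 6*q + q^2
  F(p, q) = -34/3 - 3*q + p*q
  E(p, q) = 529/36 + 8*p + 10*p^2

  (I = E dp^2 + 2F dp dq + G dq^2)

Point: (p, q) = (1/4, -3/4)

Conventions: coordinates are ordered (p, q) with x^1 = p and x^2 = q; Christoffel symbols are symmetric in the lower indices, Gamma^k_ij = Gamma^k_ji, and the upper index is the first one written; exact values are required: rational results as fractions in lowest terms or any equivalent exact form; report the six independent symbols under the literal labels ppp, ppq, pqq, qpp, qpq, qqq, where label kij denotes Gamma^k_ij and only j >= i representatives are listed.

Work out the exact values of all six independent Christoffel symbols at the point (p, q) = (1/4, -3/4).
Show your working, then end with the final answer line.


E = 1247/72, F = -445/48, G = 101/16 at the point
E_p = 13, E_q = 0, F_p = -3/4, F_q = -11/4, G_p = 0, G_q = 9/2
EG - F^2 = 53869/2304;  g^inv = (2304/53869) * [[101/16, 445/48], [445/48, 1247/72]]
first-kind symbols [ij,l] = (1/2)(d_i g_jl + d_j g_il - d_l g_ij): [pp,p] = E_p/2 = 13/2, [pp,q] = F_p - E_q/2 = -3/4, [pq,p] = E_q/2 = 0, [pq,q] = G_p/2 = 0, [qq,p] = F_q - G_p/2 = -11/4, [qq,q] = G_q/2 = 9/4
Gamma^p_ij = (G*[ij,p] - F*[ij,q])/(EG - F^2), Gamma^q_ij = (E*[ij,q] - F*[ij,p])/(EG - F^2)

Answer: Gamma_ppp = 78516/53869, Gamma_ppq = 0, Gamma_pqq = 8064/53869, Gamma_qpp = 108912/53869, Gamma_qpq = 0, Gamma_qqq = 31044/53869


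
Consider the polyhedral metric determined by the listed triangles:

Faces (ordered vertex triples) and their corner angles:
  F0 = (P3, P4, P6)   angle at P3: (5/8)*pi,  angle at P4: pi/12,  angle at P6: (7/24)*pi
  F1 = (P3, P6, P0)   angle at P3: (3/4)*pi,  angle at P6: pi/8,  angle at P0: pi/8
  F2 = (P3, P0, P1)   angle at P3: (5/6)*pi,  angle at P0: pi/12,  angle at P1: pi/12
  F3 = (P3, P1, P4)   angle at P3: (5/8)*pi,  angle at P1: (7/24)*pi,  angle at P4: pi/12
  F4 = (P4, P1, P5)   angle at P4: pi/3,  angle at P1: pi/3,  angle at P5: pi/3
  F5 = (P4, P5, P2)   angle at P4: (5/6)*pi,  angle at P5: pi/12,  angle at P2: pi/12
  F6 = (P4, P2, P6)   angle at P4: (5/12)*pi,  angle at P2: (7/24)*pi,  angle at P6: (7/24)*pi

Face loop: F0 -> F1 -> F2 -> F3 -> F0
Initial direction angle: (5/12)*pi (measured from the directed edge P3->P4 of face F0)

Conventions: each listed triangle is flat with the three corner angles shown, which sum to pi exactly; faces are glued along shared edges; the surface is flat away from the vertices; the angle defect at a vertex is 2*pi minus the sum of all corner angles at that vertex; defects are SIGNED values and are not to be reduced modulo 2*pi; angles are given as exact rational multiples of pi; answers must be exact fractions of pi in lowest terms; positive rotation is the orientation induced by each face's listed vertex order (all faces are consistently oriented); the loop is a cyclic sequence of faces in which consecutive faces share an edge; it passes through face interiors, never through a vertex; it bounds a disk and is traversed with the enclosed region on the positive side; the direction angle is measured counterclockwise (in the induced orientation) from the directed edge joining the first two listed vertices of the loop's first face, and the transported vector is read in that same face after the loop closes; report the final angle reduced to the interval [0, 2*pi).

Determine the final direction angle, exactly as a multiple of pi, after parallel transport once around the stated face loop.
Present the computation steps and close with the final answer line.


enclosed vertex P3: corner angles sum to (17/6)*pi, defect = 2*pi - (17/6)*pi = (-5/6)*pi
final direction = starting direction + enclosed defect total, reduced mod 2*pi (induced orientation)
final angle = (5/12)*pi - (5/6)*pi = (19/12)*pi (mod 2*pi)

Answer: final direction angle = (19/12)*pi
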